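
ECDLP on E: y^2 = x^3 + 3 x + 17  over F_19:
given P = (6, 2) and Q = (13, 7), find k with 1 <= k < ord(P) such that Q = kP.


Enumerate multiples of P until we hit Q = (13, 7):
  1P = (6, 2)
  2P = (4, 6)
  3P = (13, 12)
  4P = (16, 0)
  5P = (13, 7)
Match found at i = 5.

k = 5


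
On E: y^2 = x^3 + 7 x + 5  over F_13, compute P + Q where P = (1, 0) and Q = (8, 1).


P != Q, so use the chord formula.
s = (y2 - y1) / (x2 - x1) = (1) / (7) mod 13 = 2
x3 = s^2 - x1 - x2 mod 13 = 2^2 - 1 - 8 = 8
y3 = s (x1 - x3) - y1 mod 13 = 2 * (1 - 8) - 0 = 12

P + Q = (8, 12)


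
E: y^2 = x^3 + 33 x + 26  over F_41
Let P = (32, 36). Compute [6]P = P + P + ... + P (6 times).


k = 6 = 110_2 (binary, LSB first: 011)
Double-and-add from P = (32, 36):
  bit 0 = 0: acc unchanged = O
  bit 1 = 1: acc = O + (27, 31) = (27, 31)
  bit 2 = 1: acc = (27, 31) + (8, 33) = (26, 25)

6P = (26, 25)


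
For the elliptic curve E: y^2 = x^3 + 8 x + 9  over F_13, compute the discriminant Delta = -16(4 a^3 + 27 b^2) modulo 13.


4 a^3 + 27 b^2 = 4*8^3 + 27*9^2 = 2048 + 2187 = 4235
Delta = -16 * (4235) = -67760
Delta mod 13 = 9

Delta = 9 (mod 13)


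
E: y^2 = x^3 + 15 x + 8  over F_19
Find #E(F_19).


For each x in F_19, count y with y^2 = x^3 + 15 x + 8 mod 19:
  x = 1: RHS = 5, y in [9, 10]  -> 2 point(s)
  x = 3: RHS = 4, y in [2, 17]  -> 2 point(s)
  x = 7: RHS = 0, y in [0]  -> 1 point(s)
  x = 9: RHS = 17, y in [6, 13]  -> 2 point(s)
  x = 12: RHS = 16, y in [4, 15]  -> 2 point(s)
  x = 13: RHS = 6, y in [5, 14]  -> 2 point(s)
  x = 14: RHS = 17, y in [6, 13]  -> 2 point(s)
  x = 15: RHS = 17, y in [6, 13]  -> 2 point(s)
  x = 18: RHS = 11, y in [7, 12]  -> 2 point(s)
Affine points: 17. Add the point at infinity: total = 18.

#E(F_19) = 18


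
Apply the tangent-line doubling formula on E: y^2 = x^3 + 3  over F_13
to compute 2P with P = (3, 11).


Doubling: s = (3 x1^2 + a) / (2 y1)
s = (3*3^2 + 0) / (2*11) mod 13 = 3
x3 = s^2 - 2 x1 mod 13 = 3^2 - 2*3 = 3
y3 = s (x1 - x3) - y1 mod 13 = 3 * (3 - 3) - 11 = 2

2P = (3, 2)


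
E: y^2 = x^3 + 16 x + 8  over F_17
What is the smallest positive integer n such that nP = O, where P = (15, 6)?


Compute successive multiples of P until we hit O:
  1P = (15, 6)
  2P = (0, 12)
  3P = (11, 6)
  4P = (8, 11)
  5P = (7, 15)
  6P = (13, 13)
  7P = (14, 16)
  8P = (3, 10)
  ... (continuing to 24P)
  24P = O

ord(P) = 24


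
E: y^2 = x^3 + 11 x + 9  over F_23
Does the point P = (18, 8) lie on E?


Check whether y^2 = x^3 + 11 x + 9 (mod 23) for (x, y) = (18, 8).
LHS: y^2 = 8^2 mod 23 = 18
RHS: x^3 + 11 x + 9 = 18^3 + 11*18 + 9 mod 23 = 13
LHS != RHS

No, not on the curve


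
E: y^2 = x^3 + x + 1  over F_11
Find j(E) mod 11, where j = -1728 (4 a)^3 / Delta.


Delta = -16(4 a^3 + 27 b^2) mod 11 = 10
-1728 * (4 a)^3 = -1728 * (4*1)^3 mod 11 = 2
j = 2 * 10^(-1) mod 11 = 9

j = 9 (mod 11)


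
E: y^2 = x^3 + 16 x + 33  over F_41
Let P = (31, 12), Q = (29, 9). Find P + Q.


P != Q, so use the chord formula.
s = (y2 - y1) / (x2 - x1) = (38) / (39) mod 41 = 22
x3 = s^2 - x1 - x2 mod 41 = 22^2 - 31 - 29 = 14
y3 = s (x1 - x3) - y1 mod 41 = 22 * (31 - 14) - 12 = 34

P + Q = (14, 34)


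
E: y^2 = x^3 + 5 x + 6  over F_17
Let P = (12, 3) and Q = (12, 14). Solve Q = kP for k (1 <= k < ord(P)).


Enumerate multiples of P until we hit Q = (12, 14):
  1P = (12, 3)
  2P = (14, 10)
  3P = (16, 0)
  4P = (14, 7)
  5P = (12, 14)
Match found at i = 5.

k = 5


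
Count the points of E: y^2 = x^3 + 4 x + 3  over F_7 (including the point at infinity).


For each x in F_7, count y with y^2 = x^3 + 4 x + 3 mod 7:
  x = 1: RHS = 1, y in [1, 6]  -> 2 point(s)
  x = 3: RHS = 0, y in [0]  -> 1 point(s)
  x = 5: RHS = 1, y in [1, 6]  -> 2 point(s)
Affine points: 5. Add the point at infinity: total = 6.

#E(F_7) = 6


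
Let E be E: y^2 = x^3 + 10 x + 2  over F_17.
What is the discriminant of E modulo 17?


4 a^3 + 27 b^2 = 4*10^3 + 27*2^2 = 4000 + 108 = 4108
Delta = -16 * (4108) = -65728
Delta mod 17 = 11

Delta = 11 (mod 17)


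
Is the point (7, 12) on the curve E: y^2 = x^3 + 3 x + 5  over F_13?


Check whether y^2 = x^3 + 3 x + 5 (mod 13) for (x, y) = (7, 12).
LHS: y^2 = 12^2 mod 13 = 1
RHS: x^3 + 3 x + 5 = 7^3 + 3*7 + 5 mod 13 = 5
LHS != RHS

No, not on the curve


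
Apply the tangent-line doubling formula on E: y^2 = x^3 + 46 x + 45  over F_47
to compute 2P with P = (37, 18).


Doubling: s = (3 x1^2 + a) / (2 y1)
s = (3*37^2 + 46) / (2*18) mod 47 = 7
x3 = s^2 - 2 x1 mod 47 = 7^2 - 2*37 = 22
y3 = s (x1 - x3) - y1 mod 47 = 7 * (37 - 22) - 18 = 40

2P = (22, 40)


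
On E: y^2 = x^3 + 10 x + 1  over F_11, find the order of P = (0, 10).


Compute successive multiples of P until we hit O:
  1P = (0, 10)
  2P = (3, 5)
  3P = (1, 10)
  4P = (10, 1)
  5P = (5, 0)
  6P = (10, 10)
  7P = (1, 1)
  8P = (3, 6)
  ... (continuing to 10P)
  10P = O

ord(P) = 10


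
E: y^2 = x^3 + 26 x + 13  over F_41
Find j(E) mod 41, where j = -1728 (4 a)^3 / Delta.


Delta = -16(4 a^3 + 27 b^2) mod 41 = 25
-1728 * (4 a)^3 = -1728 * (4*26)^3 mod 41 = 31
j = 31 * 25^(-1) mod 41 = 16

j = 16 (mod 41)


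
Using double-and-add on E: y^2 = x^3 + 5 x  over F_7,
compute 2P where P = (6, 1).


k = 2 = 10_2 (binary, LSB first: 01)
Double-and-add from P = (6, 1):
  bit 0 = 0: acc unchanged = O
  bit 1 = 1: acc = O + (4, 0) = (4, 0)

2P = (4, 0)


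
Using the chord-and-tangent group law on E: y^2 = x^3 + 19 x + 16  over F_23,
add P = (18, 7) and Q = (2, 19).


P != Q, so use the chord formula.
s = (y2 - y1) / (x2 - x1) = (12) / (7) mod 23 = 5
x3 = s^2 - x1 - x2 mod 23 = 5^2 - 18 - 2 = 5
y3 = s (x1 - x3) - y1 mod 23 = 5 * (18 - 5) - 7 = 12

P + Q = (5, 12)


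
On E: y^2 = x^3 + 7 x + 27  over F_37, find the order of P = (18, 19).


Compute successive multiples of P until we hit O:
  1P = (18, 19)
  2P = (31, 19)
  3P = (25, 18)
  4P = (28, 30)
  5P = (17, 8)
  6P = (12, 10)
  7P = (0, 8)
  8P = (22, 32)
  ... (continuing to 23P)
  23P = O

ord(P) = 23


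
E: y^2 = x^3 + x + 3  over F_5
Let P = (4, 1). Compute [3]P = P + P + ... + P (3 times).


k = 3 = 11_2 (binary, LSB first: 11)
Double-and-add from P = (4, 1):
  bit 0 = 1: acc = O + (4, 1) = (4, 1)
  bit 1 = 1: acc = (4, 1) + (1, 0) = (4, 4)

3P = (4, 4)


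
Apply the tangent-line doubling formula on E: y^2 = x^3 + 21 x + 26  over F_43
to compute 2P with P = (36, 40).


Doubling: s = (3 x1^2 + a) / (2 y1)
s = (3*36^2 + 21) / (2*40) mod 43 = 15
x3 = s^2 - 2 x1 mod 43 = 15^2 - 2*36 = 24
y3 = s (x1 - x3) - y1 mod 43 = 15 * (36 - 24) - 40 = 11

2P = (24, 11)


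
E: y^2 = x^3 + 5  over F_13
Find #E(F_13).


For each x in F_13, count y with y^2 = x^3 + 0 x + 5 mod 13:
  x = 2: RHS = 0, y in [0]  -> 1 point(s)
  x = 4: RHS = 4, y in [2, 11]  -> 2 point(s)
  x = 5: RHS = 0, y in [0]  -> 1 point(s)
  x = 6: RHS = 0, y in [0]  -> 1 point(s)
  x = 7: RHS = 10, y in [6, 7]  -> 2 point(s)
  x = 8: RHS = 10, y in [6, 7]  -> 2 point(s)
  x = 10: RHS = 4, y in [2, 11]  -> 2 point(s)
  x = 11: RHS = 10, y in [6, 7]  -> 2 point(s)
  x = 12: RHS = 4, y in [2, 11]  -> 2 point(s)
Affine points: 15. Add the point at infinity: total = 16.

#E(F_13) = 16


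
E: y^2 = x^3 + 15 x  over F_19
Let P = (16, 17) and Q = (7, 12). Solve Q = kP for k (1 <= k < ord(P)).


Enumerate multiples of P until we hit Q = (7, 12):
  1P = (16, 17)
  2P = (7, 12)
Match found at i = 2.

k = 2


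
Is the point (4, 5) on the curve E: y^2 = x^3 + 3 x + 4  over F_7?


Check whether y^2 = x^3 + 3 x + 4 (mod 7) for (x, y) = (4, 5).
LHS: y^2 = 5^2 mod 7 = 4
RHS: x^3 + 3 x + 4 = 4^3 + 3*4 + 4 mod 7 = 3
LHS != RHS

No, not on the curve


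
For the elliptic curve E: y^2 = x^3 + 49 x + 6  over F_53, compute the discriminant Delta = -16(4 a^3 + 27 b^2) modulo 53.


4 a^3 + 27 b^2 = 4*49^3 + 27*6^2 = 470596 + 972 = 471568
Delta = -16 * (471568) = -7545088
Delta mod 53 = 45

Delta = 45 (mod 53)


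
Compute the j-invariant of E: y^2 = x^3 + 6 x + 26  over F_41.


Delta = -16(4 a^3 + 27 b^2) mod 41 = 4
-1728 * (4 a)^3 = -1728 * (4*6)^3 mod 41 = 40
j = 40 * 4^(-1) mod 41 = 10

j = 10 (mod 41)


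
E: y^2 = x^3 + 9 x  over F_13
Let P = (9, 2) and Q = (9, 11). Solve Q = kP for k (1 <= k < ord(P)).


Enumerate multiples of P until we hit Q = (9, 11):
  1P = (9, 2)
  2P = (12, 4)
  3P = (4, 10)
  4P = (1, 6)
  5P = (0, 0)
  6P = (1, 7)
  7P = (4, 3)
  8P = (12, 9)
  9P = (9, 11)
Match found at i = 9.

k = 9


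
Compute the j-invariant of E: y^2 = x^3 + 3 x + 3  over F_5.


Delta = -16(4 a^3 + 27 b^2) mod 5 = 4
-1728 * (4 a)^3 = -1728 * (4*3)^3 mod 5 = 1
j = 1 * 4^(-1) mod 5 = 4

j = 4 (mod 5)


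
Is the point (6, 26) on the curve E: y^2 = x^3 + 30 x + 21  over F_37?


Check whether y^2 = x^3 + 30 x + 21 (mod 37) for (x, y) = (6, 26).
LHS: y^2 = 26^2 mod 37 = 10
RHS: x^3 + 30 x + 21 = 6^3 + 30*6 + 21 mod 37 = 10
LHS = RHS

Yes, on the curve


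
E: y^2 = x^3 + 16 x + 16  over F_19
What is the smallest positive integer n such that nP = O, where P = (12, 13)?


Compute successive multiples of P until we hit O:
  1P = (12, 13)
  2P = (6, 10)
  3P = (6, 9)
  4P = (12, 6)
  5P = O

ord(P) = 5


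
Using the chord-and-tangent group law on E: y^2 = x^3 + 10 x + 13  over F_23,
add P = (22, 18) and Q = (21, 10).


P != Q, so use the chord formula.
s = (y2 - y1) / (x2 - x1) = (15) / (22) mod 23 = 8
x3 = s^2 - x1 - x2 mod 23 = 8^2 - 22 - 21 = 21
y3 = s (x1 - x3) - y1 mod 23 = 8 * (22 - 21) - 18 = 13

P + Q = (21, 13)


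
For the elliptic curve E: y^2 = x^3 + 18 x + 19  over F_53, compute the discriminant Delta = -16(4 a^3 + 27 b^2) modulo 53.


4 a^3 + 27 b^2 = 4*18^3 + 27*19^2 = 23328 + 9747 = 33075
Delta = -16 * (33075) = -529200
Delta mod 53 = 5

Delta = 5 (mod 53)


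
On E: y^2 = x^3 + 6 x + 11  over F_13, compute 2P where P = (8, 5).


Doubling: s = (3 x1^2 + a) / (2 y1)
s = (3*8^2 + 6) / (2*5) mod 13 = 12
x3 = s^2 - 2 x1 mod 13 = 12^2 - 2*8 = 11
y3 = s (x1 - x3) - y1 mod 13 = 12 * (8 - 11) - 5 = 11

2P = (11, 11)


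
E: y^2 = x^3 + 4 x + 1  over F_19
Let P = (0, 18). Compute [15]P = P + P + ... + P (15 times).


k = 15 = 1111_2 (binary, LSB first: 1111)
Double-and-add from P = (0, 18):
  bit 0 = 1: acc = O + (0, 18) = (0, 18)
  bit 1 = 1: acc = (0, 18) + (4, 9) = (7, 12)
  bit 2 = 1: acc = (7, 12) + (17, 2) = (15, 15)
  bit 3 = 1: acc = (15, 15) + (1, 5) = (7, 7)

15P = (7, 7)


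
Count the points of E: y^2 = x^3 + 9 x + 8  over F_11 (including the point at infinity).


For each x in F_11, count y with y^2 = x^3 + 9 x + 8 mod 11:
  x = 2: RHS = 1, y in [1, 10]  -> 2 point(s)
  x = 4: RHS = 9, y in [3, 8]  -> 2 point(s)
  x = 6: RHS = 3, y in [5, 6]  -> 2 point(s)
  x = 8: RHS = 9, y in [3, 8]  -> 2 point(s)
  x = 9: RHS = 4, y in [2, 9]  -> 2 point(s)
  x = 10: RHS = 9, y in [3, 8]  -> 2 point(s)
Affine points: 12. Add the point at infinity: total = 13.

#E(F_11) = 13


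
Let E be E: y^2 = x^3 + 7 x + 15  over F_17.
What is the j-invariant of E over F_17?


Delta = -16(4 a^3 + 27 b^2) mod 17 = 1
-1728 * (4 a)^3 = -1728 * (4*7)^3 mod 17 = 13
j = 13 * 1^(-1) mod 17 = 13

j = 13 (mod 17)


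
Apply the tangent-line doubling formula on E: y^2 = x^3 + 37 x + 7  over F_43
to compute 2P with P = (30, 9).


Doubling: s = (3 x1^2 + a) / (2 y1)
s = (3*30^2 + 37) / (2*9) mod 43 = 35
x3 = s^2 - 2 x1 mod 43 = 35^2 - 2*30 = 4
y3 = s (x1 - x3) - y1 mod 43 = 35 * (30 - 4) - 9 = 41

2P = (4, 41)


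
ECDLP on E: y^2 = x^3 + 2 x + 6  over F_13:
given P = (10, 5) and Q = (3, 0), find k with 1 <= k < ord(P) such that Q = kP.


Enumerate multiples of P until we hit Q = (3, 0):
  1P = (10, 5)
  2P = (7, 5)
  3P = (9, 8)
  4P = (3, 0)
Match found at i = 4.

k = 4


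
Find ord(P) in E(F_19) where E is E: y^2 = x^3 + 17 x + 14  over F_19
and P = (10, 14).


Compute successive multiples of P until we hit O:
  1P = (10, 14)
  2P = (10, 5)
  3P = O

ord(P) = 3


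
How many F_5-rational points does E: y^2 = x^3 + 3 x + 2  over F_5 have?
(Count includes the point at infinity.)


For each x in F_5, count y with y^2 = x^3 + 3 x + 2 mod 5:
  x = 1: RHS = 1, y in [1, 4]  -> 2 point(s)
  x = 2: RHS = 1, y in [1, 4]  -> 2 point(s)
Affine points: 4. Add the point at infinity: total = 5.

#E(F_5) = 5


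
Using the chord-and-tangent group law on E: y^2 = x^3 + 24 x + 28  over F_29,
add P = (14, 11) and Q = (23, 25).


P != Q, so use the chord formula.
s = (y2 - y1) / (x2 - x1) = (14) / (9) mod 29 = 8
x3 = s^2 - x1 - x2 mod 29 = 8^2 - 14 - 23 = 27
y3 = s (x1 - x3) - y1 mod 29 = 8 * (14 - 27) - 11 = 1

P + Q = (27, 1)


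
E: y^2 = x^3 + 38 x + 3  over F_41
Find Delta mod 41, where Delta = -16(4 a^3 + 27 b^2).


4 a^3 + 27 b^2 = 4*38^3 + 27*3^2 = 219488 + 243 = 219731
Delta = -16 * (219731) = -3515696
Delta mod 41 = 13

Delta = 13 (mod 41)


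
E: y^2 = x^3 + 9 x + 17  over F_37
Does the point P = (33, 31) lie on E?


Check whether y^2 = x^3 + 9 x + 17 (mod 37) for (x, y) = (33, 31).
LHS: y^2 = 31^2 mod 37 = 36
RHS: x^3 + 9 x + 17 = 33^3 + 9*33 + 17 mod 37 = 28
LHS != RHS

No, not on the curve


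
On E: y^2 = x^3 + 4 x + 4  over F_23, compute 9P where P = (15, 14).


k = 9 = 1001_2 (binary, LSB first: 1001)
Double-and-add from P = (15, 14):
  bit 0 = 1: acc = O + (15, 14) = (15, 14)
  bit 1 = 0: acc unchanged = (15, 14)
  bit 2 = 0: acc unchanged = (15, 14)
  bit 3 = 1: acc = (15, 14) + (12, 20) = (0, 2)

9P = (0, 2)


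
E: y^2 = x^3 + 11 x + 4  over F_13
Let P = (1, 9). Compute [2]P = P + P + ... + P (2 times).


k = 2 = 10_2 (binary, LSB first: 01)
Double-and-add from P = (1, 9):
  bit 0 = 0: acc unchanged = O
  bit 1 = 1: acc = O + (10, 10) = (10, 10)

2P = (10, 10)


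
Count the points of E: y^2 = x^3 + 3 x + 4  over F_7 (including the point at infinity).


For each x in F_7, count y with y^2 = x^3 + 3 x + 4 mod 7:
  x = 0: RHS = 4, y in [2, 5]  -> 2 point(s)
  x = 1: RHS = 1, y in [1, 6]  -> 2 point(s)
  x = 2: RHS = 4, y in [2, 5]  -> 2 point(s)
  x = 5: RHS = 4, y in [2, 5]  -> 2 point(s)
  x = 6: RHS = 0, y in [0]  -> 1 point(s)
Affine points: 9. Add the point at infinity: total = 10.

#E(F_7) = 10


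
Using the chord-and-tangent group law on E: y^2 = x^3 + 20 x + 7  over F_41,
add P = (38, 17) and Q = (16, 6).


P != Q, so use the chord formula.
s = (y2 - y1) / (x2 - x1) = (30) / (19) mod 41 = 21
x3 = s^2 - x1 - x2 mod 41 = 21^2 - 38 - 16 = 18
y3 = s (x1 - x3) - y1 mod 41 = 21 * (38 - 18) - 17 = 34

P + Q = (18, 34)


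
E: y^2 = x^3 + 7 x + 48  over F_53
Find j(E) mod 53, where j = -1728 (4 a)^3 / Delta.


Delta = -16(4 a^3 + 27 b^2) mod 53 = 2
-1728 * (4 a)^3 = -1728 * (4*7)^3 mod 53 = 51
j = 51 * 2^(-1) mod 53 = 52

j = 52 (mod 53)


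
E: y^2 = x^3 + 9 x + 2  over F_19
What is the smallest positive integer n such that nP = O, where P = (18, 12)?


Compute successive multiples of P until we hit O:
  1P = (18, 12)
  2P = (7, 3)
  3P = (11, 11)
  4P = (16, 10)
  5P = (5, 1)
  6P = (2, 3)
  7P = (8, 15)
  8P = (10, 16)
  ... (continuing to 25P)
  25P = O

ord(P) = 25


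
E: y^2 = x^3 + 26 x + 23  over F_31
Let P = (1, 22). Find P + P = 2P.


Doubling: s = (3 x1^2 + a) / (2 y1)
s = (3*1^2 + 26) / (2*22) mod 31 = 7
x3 = s^2 - 2 x1 mod 31 = 7^2 - 2*1 = 16
y3 = s (x1 - x3) - y1 mod 31 = 7 * (1 - 16) - 22 = 28

2P = (16, 28)


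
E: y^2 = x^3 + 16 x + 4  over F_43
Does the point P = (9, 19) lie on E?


Check whether y^2 = x^3 + 16 x + 4 (mod 43) for (x, y) = (9, 19).
LHS: y^2 = 19^2 mod 43 = 17
RHS: x^3 + 16 x + 4 = 9^3 + 16*9 + 4 mod 43 = 17
LHS = RHS

Yes, on the curve


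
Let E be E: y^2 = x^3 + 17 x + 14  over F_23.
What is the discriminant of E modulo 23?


4 a^3 + 27 b^2 = 4*17^3 + 27*14^2 = 19652 + 5292 = 24944
Delta = -16 * (24944) = -399104
Delta mod 23 = 15

Delta = 15 (mod 23)


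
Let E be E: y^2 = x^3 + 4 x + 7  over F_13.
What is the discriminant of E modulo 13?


4 a^3 + 27 b^2 = 4*4^3 + 27*7^2 = 256 + 1323 = 1579
Delta = -16 * (1579) = -25264
Delta mod 13 = 8

Delta = 8 (mod 13)


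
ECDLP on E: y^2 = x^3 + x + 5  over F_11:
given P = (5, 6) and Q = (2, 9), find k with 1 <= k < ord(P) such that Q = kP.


Enumerate multiples of P until we hit Q = (2, 9):
  1P = (5, 6)
  2P = (2, 2)
  3P = (7, 6)
  4P = (10, 5)
  5P = (0, 4)
  6P = (0, 7)
  7P = (10, 6)
  8P = (7, 5)
  9P = (2, 9)
Match found at i = 9.

k = 9


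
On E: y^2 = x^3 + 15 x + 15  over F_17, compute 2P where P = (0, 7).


Doubling: s = (3 x1^2 + a) / (2 y1)
s = (3*0^2 + 15) / (2*7) mod 17 = 12
x3 = s^2 - 2 x1 mod 17 = 12^2 - 2*0 = 8
y3 = s (x1 - x3) - y1 mod 17 = 12 * (0 - 8) - 7 = 16

2P = (8, 16)


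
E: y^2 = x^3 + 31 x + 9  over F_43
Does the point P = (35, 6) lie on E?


Check whether y^2 = x^3 + 31 x + 9 (mod 43) for (x, y) = (35, 6).
LHS: y^2 = 6^2 mod 43 = 36
RHS: x^3 + 31 x + 9 = 35^3 + 31*35 + 9 mod 43 = 23
LHS != RHS

No, not on the curve


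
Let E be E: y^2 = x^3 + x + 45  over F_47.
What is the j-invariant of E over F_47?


Delta = -16(4 a^3 + 27 b^2) mod 47 = 41
-1728 * (4 a)^3 = -1728 * (4*1)^3 mod 47 = 46
j = 46 * 41^(-1) mod 47 = 8

j = 8 (mod 47)


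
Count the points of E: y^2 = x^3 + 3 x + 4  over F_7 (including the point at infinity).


For each x in F_7, count y with y^2 = x^3 + 3 x + 4 mod 7:
  x = 0: RHS = 4, y in [2, 5]  -> 2 point(s)
  x = 1: RHS = 1, y in [1, 6]  -> 2 point(s)
  x = 2: RHS = 4, y in [2, 5]  -> 2 point(s)
  x = 5: RHS = 4, y in [2, 5]  -> 2 point(s)
  x = 6: RHS = 0, y in [0]  -> 1 point(s)
Affine points: 9. Add the point at infinity: total = 10.

#E(F_7) = 10


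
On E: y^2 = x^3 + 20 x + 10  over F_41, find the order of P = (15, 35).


Compute successive multiples of P until we hit O:
  1P = (15, 35)
  2P = (19, 19)
  3P = (23, 38)
  4P = (23, 3)
  5P = (19, 22)
  6P = (15, 6)
  7P = O

ord(P) = 7


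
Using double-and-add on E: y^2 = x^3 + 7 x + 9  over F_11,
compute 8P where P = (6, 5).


k = 8 = 1000_2 (binary, LSB first: 0001)
Double-and-add from P = (6, 5):
  bit 0 = 0: acc unchanged = O
  bit 1 = 0: acc unchanged = O
  bit 2 = 0: acc unchanged = O
  bit 3 = 1: acc = O + (5, 9) = (5, 9)

8P = (5, 9)


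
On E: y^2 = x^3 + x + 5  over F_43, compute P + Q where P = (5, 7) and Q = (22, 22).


P != Q, so use the chord formula.
s = (y2 - y1) / (x2 - x1) = (15) / (17) mod 43 = 11
x3 = s^2 - x1 - x2 mod 43 = 11^2 - 5 - 22 = 8
y3 = s (x1 - x3) - y1 mod 43 = 11 * (5 - 8) - 7 = 3

P + Q = (8, 3)


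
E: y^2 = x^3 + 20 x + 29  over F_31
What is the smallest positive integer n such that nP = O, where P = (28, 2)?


Compute successive multiples of P until we hit O:
  1P = (28, 2)
  2P = (22, 22)
  3P = (30, 15)
  4P = (23, 15)
  5P = (19, 18)
  6P = (4, 7)
  7P = (9, 16)
  8P = (10, 19)
  ... (continuing to 29P)
  29P = O

ord(P) = 29


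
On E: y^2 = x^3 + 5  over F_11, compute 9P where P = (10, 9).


k = 9 = 1001_2 (binary, LSB first: 1001)
Double-and-add from P = (10, 9):
  bit 0 = 1: acc = O + (10, 9) = (10, 9)
  bit 1 = 0: acc unchanged = (10, 9)
  bit 2 = 0: acc unchanged = (10, 9)
  bit 3 = 1: acc = (10, 9) + (0, 4) = (4, 5)

9P = (4, 5)


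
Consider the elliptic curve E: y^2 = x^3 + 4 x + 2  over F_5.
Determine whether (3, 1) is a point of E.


Check whether y^2 = x^3 + 4 x + 2 (mod 5) for (x, y) = (3, 1).
LHS: y^2 = 1^2 mod 5 = 1
RHS: x^3 + 4 x + 2 = 3^3 + 4*3 + 2 mod 5 = 1
LHS = RHS

Yes, on the curve


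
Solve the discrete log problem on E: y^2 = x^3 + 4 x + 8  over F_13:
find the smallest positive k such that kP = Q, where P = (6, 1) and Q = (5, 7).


Enumerate multiples of P until we hit Q = (5, 7):
  1P = (6, 1)
  2P = (4, 7)
  3P = (12, 4)
  4P = (5, 6)
  5P = (1, 0)
  6P = (5, 7)
Match found at i = 6.

k = 6


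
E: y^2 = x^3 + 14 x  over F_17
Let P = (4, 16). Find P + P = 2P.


Doubling: s = (3 x1^2 + a) / (2 y1)
s = (3*4^2 + 14) / (2*16) mod 17 = 3
x3 = s^2 - 2 x1 mod 17 = 3^2 - 2*4 = 1
y3 = s (x1 - x3) - y1 mod 17 = 3 * (4 - 1) - 16 = 10

2P = (1, 10)


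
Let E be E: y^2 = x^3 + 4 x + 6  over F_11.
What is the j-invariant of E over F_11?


Delta = -16(4 a^3 + 27 b^2) mod 11 = 9
-1728 * (4 a)^3 = -1728 * (4*4)^3 mod 11 = 7
j = 7 * 9^(-1) mod 11 = 2

j = 2 (mod 11)


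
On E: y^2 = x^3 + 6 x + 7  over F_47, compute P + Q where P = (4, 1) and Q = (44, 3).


P != Q, so use the chord formula.
s = (y2 - y1) / (x2 - x1) = (2) / (40) mod 47 = 40
x3 = s^2 - x1 - x2 mod 47 = 40^2 - 4 - 44 = 1
y3 = s (x1 - x3) - y1 mod 47 = 40 * (4 - 1) - 1 = 25

P + Q = (1, 25)


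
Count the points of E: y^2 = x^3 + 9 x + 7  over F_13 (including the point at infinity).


For each x in F_13, count y with y^2 = x^3 + 9 x + 7 mod 13:
  x = 1: RHS = 4, y in [2, 11]  -> 2 point(s)
  x = 3: RHS = 9, y in [3, 10]  -> 2 point(s)
  x = 4: RHS = 3, y in [4, 9]  -> 2 point(s)
  x = 6: RHS = 4, y in [2, 11]  -> 2 point(s)
  x = 7: RHS = 10, y in [6, 7]  -> 2 point(s)
  x = 12: RHS = 10, y in [6, 7]  -> 2 point(s)
Affine points: 12. Add the point at infinity: total = 13.

#E(F_13) = 13


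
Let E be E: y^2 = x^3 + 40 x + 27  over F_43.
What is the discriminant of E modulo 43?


4 a^3 + 27 b^2 = 4*40^3 + 27*27^2 = 256000 + 19683 = 275683
Delta = -16 * (275683) = -4410928
Delta mod 43 = 12

Delta = 12 (mod 43)


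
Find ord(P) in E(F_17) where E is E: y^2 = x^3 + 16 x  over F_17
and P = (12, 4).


Compute successive multiples of P until we hit O:
  1P = (12, 4)
  2P = (1, 0)
  3P = (12, 13)
  4P = O

ord(P) = 4


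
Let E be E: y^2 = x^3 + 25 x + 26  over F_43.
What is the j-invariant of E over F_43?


Delta = -16(4 a^3 + 27 b^2) mod 43 = 32
-1728 * (4 a)^3 = -1728 * (4*25)^3 mod 43 = 21
j = 21 * 32^(-1) mod 43 = 2

j = 2 (mod 43)


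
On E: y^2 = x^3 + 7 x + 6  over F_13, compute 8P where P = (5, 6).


k = 8 = 1000_2 (binary, LSB first: 0001)
Double-and-add from P = (5, 6):
  bit 0 = 0: acc unchanged = O
  bit 1 = 0: acc unchanged = O
  bit 2 = 0: acc unchanged = O
  bit 3 = 1: acc = O + (1, 12) = (1, 12)

8P = (1, 12)


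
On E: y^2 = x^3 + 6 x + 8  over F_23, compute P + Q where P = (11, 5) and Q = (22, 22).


P != Q, so use the chord formula.
s = (y2 - y1) / (x2 - x1) = (17) / (11) mod 23 = 12
x3 = s^2 - x1 - x2 mod 23 = 12^2 - 11 - 22 = 19
y3 = s (x1 - x3) - y1 mod 23 = 12 * (11 - 19) - 5 = 14

P + Q = (19, 14)


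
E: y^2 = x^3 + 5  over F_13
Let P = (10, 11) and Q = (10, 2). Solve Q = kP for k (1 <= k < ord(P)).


Enumerate multiples of P until we hit Q = (10, 2):
  1P = (10, 11)
  2P = (2, 0)
  3P = (10, 2)
Match found at i = 3.

k = 3


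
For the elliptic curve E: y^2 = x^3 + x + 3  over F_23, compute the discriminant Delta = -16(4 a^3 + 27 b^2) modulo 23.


4 a^3 + 27 b^2 = 4*1^3 + 27*3^2 = 4 + 243 = 247
Delta = -16 * (247) = -3952
Delta mod 23 = 4

Delta = 4 (mod 23)


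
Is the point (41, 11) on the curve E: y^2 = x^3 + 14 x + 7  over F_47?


Check whether y^2 = x^3 + 14 x + 7 (mod 47) for (x, y) = (41, 11).
LHS: y^2 = 11^2 mod 47 = 27
RHS: x^3 + 14 x + 7 = 41^3 + 14*41 + 7 mod 47 = 36
LHS != RHS

No, not on the curve


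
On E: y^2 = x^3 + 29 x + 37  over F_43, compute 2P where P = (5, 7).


Doubling: s = (3 x1^2 + a) / (2 y1)
s = (3*5^2 + 29) / (2*7) mod 43 = 32
x3 = s^2 - 2 x1 mod 43 = 32^2 - 2*5 = 25
y3 = s (x1 - x3) - y1 mod 43 = 32 * (5 - 25) - 7 = 41

2P = (25, 41)


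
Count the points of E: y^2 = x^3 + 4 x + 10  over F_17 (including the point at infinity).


For each x in F_17, count y with y^2 = x^3 + 4 x + 10 mod 17:
  x = 1: RHS = 15, y in [7, 10]  -> 2 point(s)
  x = 2: RHS = 9, y in [3, 14]  -> 2 point(s)
  x = 3: RHS = 15, y in [7, 10]  -> 2 point(s)
  x = 5: RHS = 2, y in [6, 11]  -> 2 point(s)
  x = 10: RHS = 13, y in [8, 9]  -> 2 point(s)
  x = 11: RHS = 8, y in [5, 12]  -> 2 point(s)
  x = 12: RHS = 1, y in [1, 16]  -> 2 point(s)
  x = 13: RHS = 15, y in [7, 10]  -> 2 point(s)
Affine points: 16. Add the point at infinity: total = 17.

#E(F_17) = 17


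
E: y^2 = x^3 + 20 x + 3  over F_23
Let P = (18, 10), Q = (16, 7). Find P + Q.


P != Q, so use the chord formula.
s = (y2 - y1) / (x2 - x1) = (20) / (21) mod 23 = 13
x3 = s^2 - x1 - x2 mod 23 = 13^2 - 18 - 16 = 20
y3 = s (x1 - x3) - y1 mod 23 = 13 * (18 - 20) - 10 = 10

P + Q = (20, 10)


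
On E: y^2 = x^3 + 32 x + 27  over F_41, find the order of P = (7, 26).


Compute successive multiples of P until we hit O:
  1P = (7, 26)
  2P = (17, 20)
  3P = (19, 14)
  4P = (16, 24)
  5P = (14, 12)
  6P = (24, 8)
  7P = (8, 4)
  8P = (18, 11)
  ... (continuing to 33P)
  33P = O

ord(P) = 33


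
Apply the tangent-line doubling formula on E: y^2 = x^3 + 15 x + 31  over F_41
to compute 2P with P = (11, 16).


Doubling: s = (3 x1^2 + a) / (2 y1)
s = (3*11^2 + 15) / (2*16) mod 41 = 40
x3 = s^2 - 2 x1 mod 41 = 40^2 - 2*11 = 20
y3 = s (x1 - x3) - y1 mod 41 = 40 * (11 - 20) - 16 = 34

2P = (20, 34)


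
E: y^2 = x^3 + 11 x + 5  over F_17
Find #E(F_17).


For each x in F_17, count y with y^2 = x^3 + 11 x + 5 mod 17:
  x = 1: RHS = 0, y in [0]  -> 1 point(s)
  x = 2: RHS = 1, y in [1, 16]  -> 2 point(s)
  x = 5: RHS = 15, y in [7, 10]  -> 2 point(s)
  x = 6: RHS = 15, y in [7, 10]  -> 2 point(s)
  x = 7: RHS = 0, y in [0]  -> 1 point(s)
  x = 9: RHS = 0, y in [0]  -> 1 point(s)
  x = 13: RHS = 16, y in [4, 13]  -> 2 point(s)
  x = 14: RHS = 13, y in [8, 9]  -> 2 point(s)
  x = 15: RHS = 9, y in [3, 14]  -> 2 point(s)
Affine points: 15. Add the point at infinity: total = 16.

#E(F_17) = 16


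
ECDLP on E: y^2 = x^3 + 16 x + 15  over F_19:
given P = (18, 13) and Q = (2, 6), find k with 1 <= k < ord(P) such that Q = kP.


Enumerate multiples of P until we hit Q = (2, 6):
  1P = (18, 13)
  2P = (2, 6)
Match found at i = 2.

k = 2


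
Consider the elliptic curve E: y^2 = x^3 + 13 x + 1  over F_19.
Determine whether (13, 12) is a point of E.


Check whether y^2 = x^3 + 13 x + 1 (mod 19) for (x, y) = (13, 12).
LHS: y^2 = 12^2 mod 19 = 11
RHS: x^3 + 13 x + 1 = 13^3 + 13*13 + 1 mod 19 = 11
LHS = RHS

Yes, on the curve


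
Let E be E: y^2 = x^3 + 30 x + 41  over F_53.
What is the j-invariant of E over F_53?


Delta = -16(4 a^3 + 27 b^2) mod 53 = 26
-1728 * (4 a)^3 = -1728 * (4*30)^3 mod 53 = 13
j = 13 * 26^(-1) mod 53 = 27

j = 27 (mod 53)


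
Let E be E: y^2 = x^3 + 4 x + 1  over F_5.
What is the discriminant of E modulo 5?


4 a^3 + 27 b^2 = 4*4^3 + 27*1^2 = 256 + 27 = 283
Delta = -16 * (283) = -4528
Delta mod 5 = 2

Delta = 2 (mod 5)


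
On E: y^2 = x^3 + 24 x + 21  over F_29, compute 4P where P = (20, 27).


k = 4 = 100_2 (binary, LSB first: 001)
Double-and-add from P = (20, 27):
  bit 0 = 0: acc unchanged = O
  bit 1 = 0: acc unchanged = O
  bit 2 = 1: acc = O + (9, 26) = (9, 26)

4P = (9, 26)


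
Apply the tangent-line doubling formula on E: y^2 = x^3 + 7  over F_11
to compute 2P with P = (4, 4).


Doubling: s = (3 x1^2 + a) / (2 y1)
s = (3*4^2 + 0) / (2*4) mod 11 = 6
x3 = s^2 - 2 x1 mod 11 = 6^2 - 2*4 = 6
y3 = s (x1 - x3) - y1 mod 11 = 6 * (4 - 6) - 4 = 6

2P = (6, 6)


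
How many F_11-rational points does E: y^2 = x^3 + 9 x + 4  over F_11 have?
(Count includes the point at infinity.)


For each x in F_11, count y with y^2 = x^3 + 9 x + 4 mod 11:
  x = 0: RHS = 4, y in [2, 9]  -> 2 point(s)
  x = 1: RHS = 3, y in [5, 6]  -> 2 point(s)
  x = 3: RHS = 3, y in [5, 6]  -> 2 point(s)
  x = 4: RHS = 5, y in [4, 7]  -> 2 point(s)
  x = 5: RHS = 9, y in [3, 8]  -> 2 point(s)
  x = 7: RHS = 3, y in [5, 6]  -> 2 point(s)
  x = 8: RHS = 5, y in [4, 7]  -> 2 point(s)
  x = 9: RHS = 0, y in [0]  -> 1 point(s)
  x = 10: RHS = 5, y in [4, 7]  -> 2 point(s)
Affine points: 17. Add the point at infinity: total = 18.

#E(F_11) = 18


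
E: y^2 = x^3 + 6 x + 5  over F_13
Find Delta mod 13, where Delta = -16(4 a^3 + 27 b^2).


4 a^3 + 27 b^2 = 4*6^3 + 27*5^2 = 864 + 675 = 1539
Delta = -16 * (1539) = -24624
Delta mod 13 = 11

Delta = 11 (mod 13)


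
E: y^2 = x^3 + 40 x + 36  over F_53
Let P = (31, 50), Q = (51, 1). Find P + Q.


P != Q, so use the chord formula.
s = (y2 - y1) / (x2 - x1) = (4) / (20) mod 53 = 32
x3 = s^2 - x1 - x2 mod 53 = 32^2 - 31 - 51 = 41
y3 = s (x1 - x3) - y1 mod 53 = 32 * (31 - 41) - 50 = 1

P + Q = (41, 1)


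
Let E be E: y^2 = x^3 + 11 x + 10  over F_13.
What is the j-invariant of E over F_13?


Delta = -16(4 a^3 + 27 b^2) mod 13 = 4
-1728 * (4 a)^3 = -1728 * (4*11)^3 mod 13 = 8
j = 8 * 4^(-1) mod 13 = 2

j = 2 (mod 13)


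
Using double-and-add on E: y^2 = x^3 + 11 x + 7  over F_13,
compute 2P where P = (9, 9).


k = 2 = 10_2 (binary, LSB first: 01)
Double-and-add from P = (9, 9):
  bit 0 = 0: acc unchanged = O
  bit 1 = 1: acc = O + (11, 9) = (11, 9)

2P = (11, 9)


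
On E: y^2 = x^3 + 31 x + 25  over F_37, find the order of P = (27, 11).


Compute successive multiples of P until we hit O:
  1P = (27, 11)
  2P = (9, 21)
  3P = (31, 20)
  4P = (28, 33)
  5P = (22, 25)
  6P = (21, 24)
  7P = (5, 3)
  8P = (14, 24)
  ... (continuing to 43P)
  43P = O

ord(P) = 43


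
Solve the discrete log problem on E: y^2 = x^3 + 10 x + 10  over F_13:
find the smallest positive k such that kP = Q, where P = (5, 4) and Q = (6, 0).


Enumerate multiples of P until we hit Q = (6, 0):
  1P = (5, 4)
  2P = (6, 0)
Match found at i = 2.

k = 2


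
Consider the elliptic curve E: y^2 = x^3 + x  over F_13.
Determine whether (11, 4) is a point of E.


Check whether y^2 = x^3 + 1 x + 0 (mod 13) for (x, y) = (11, 4).
LHS: y^2 = 4^2 mod 13 = 3
RHS: x^3 + 1 x + 0 = 11^3 + 1*11 + 0 mod 13 = 3
LHS = RHS

Yes, on the curve


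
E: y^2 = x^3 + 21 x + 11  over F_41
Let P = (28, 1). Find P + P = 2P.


Doubling: s = (3 x1^2 + a) / (2 y1)
s = (3*28^2 + 21) / (2*1) mod 41 = 18
x3 = s^2 - 2 x1 mod 41 = 18^2 - 2*28 = 22
y3 = s (x1 - x3) - y1 mod 41 = 18 * (28 - 22) - 1 = 25

2P = (22, 25)


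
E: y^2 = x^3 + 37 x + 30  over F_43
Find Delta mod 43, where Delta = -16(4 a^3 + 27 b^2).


4 a^3 + 27 b^2 = 4*37^3 + 27*30^2 = 202612 + 24300 = 226912
Delta = -16 * (226912) = -3630592
Delta mod 43 = 27

Delta = 27 (mod 43)


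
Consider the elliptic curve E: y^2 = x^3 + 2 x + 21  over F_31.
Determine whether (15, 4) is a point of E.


Check whether y^2 = x^3 + 2 x + 21 (mod 31) for (x, y) = (15, 4).
LHS: y^2 = 4^2 mod 31 = 16
RHS: x^3 + 2 x + 21 = 15^3 + 2*15 + 21 mod 31 = 16
LHS = RHS

Yes, on the curve


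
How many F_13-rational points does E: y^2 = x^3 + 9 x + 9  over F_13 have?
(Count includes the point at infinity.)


For each x in F_13, count y with y^2 = x^3 + 9 x + 9 mod 13:
  x = 0: RHS = 9, y in [3, 10]  -> 2 point(s)
  x = 2: RHS = 9, y in [3, 10]  -> 2 point(s)
  x = 5: RHS = 10, y in [6, 7]  -> 2 point(s)
  x = 7: RHS = 12, y in [5, 8]  -> 2 point(s)
  x = 9: RHS = 0, y in [0]  -> 1 point(s)
  x = 11: RHS = 9, y in [3, 10]  -> 2 point(s)
  x = 12: RHS = 12, y in [5, 8]  -> 2 point(s)
Affine points: 13. Add the point at infinity: total = 14.

#E(F_13) = 14


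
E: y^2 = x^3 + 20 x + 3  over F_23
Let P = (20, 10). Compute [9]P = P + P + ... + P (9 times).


k = 9 = 1001_2 (binary, LSB first: 1001)
Double-and-add from P = (20, 10):
  bit 0 = 1: acc = O + (20, 10) = (20, 10)
  bit 1 = 0: acc unchanged = (20, 10)
  bit 2 = 0: acc unchanged = (20, 10)
  bit 3 = 1: acc = (20, 10) + (7, 16) = (12, 4)

9P = (12, 4)


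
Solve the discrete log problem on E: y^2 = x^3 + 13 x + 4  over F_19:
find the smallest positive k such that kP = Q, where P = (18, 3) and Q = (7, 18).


Enumerate multiples of P until we hit Q = (7, 18):
  1P = (18, 3)
  2P = (7, 1)
  3P = (0, 2)
  4P = (2, 0)
  5P = (0, 17)
  6P = (7, 18)
Match found at i = 6.

k = 6


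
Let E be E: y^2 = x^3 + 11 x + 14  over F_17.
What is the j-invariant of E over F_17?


Delta = -16(4 a^3 + 27 b^2) mod 17 = 8
-1728 * (4 a)^3 = -1728 * (4*11)^3 mod 17 = 16
j = 16 * 8^(-1) mod 17 = 2

j = 2 (mod 17)


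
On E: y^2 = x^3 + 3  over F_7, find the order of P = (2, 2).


Compute successive multiples of P until we hit O:
  1P = (2, 2)
  2P = (5, 3)
  3P = (4, 2)
  4P = (1, 5)
  5P = (6, 3)
  6P = (3, 3)
  7P = (3, 4)
  8P = (6, 4)
  ... (continuing to 13P)
  13P = O

ord(P) = 13


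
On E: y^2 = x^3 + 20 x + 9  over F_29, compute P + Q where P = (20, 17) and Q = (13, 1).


P != Q, so use the chord formula.
s = (y2 - y1) / (x2 - x1) = (13) / (22) mod 29 = 23
x3 = s^2 - x1 - x2 mod 29 = 23^2 - 20 - 13 = 3
y3 = s (x1 - x3) - y1 mod 29 = 23 * (20 - 3) - 17 = 26

P + Q = (3, 26)


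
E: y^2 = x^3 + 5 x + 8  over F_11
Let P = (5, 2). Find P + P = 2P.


Doubling: s = (3 x1^2 + a) / (2 y1)
s = (3*5^2 + 5) / (2*2) mod 11 = 9
x3 = s^2 - 2 x1 mod 11 = 9^2 - 2*5 = 5
y3 = s (x1 - x3) - y1 mod 11 = 9 * (5 - 5) - 2 = 9

2P = (5, 9)


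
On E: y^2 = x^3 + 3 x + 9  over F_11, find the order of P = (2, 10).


Compute successive multiples of P until we hit O:
  1P = (2, 10)
  2P = (0, 8)
  3P = (10, 4)
  4P = (3, 10)
  5P = (6, 1)
  6P = (6, 10)
  7P = (3, 1)
  8P = (10, 7)
  ... (continuing to 11P)
  11P = O

ord(P) = 11


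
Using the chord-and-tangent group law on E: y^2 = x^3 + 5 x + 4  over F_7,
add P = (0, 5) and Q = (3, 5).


P != Q, so use the chord formula.
s = (y2 - y1) / (x2 - x1) = (0) / (3) mod 7 = 0
x3 = s^2 - x1 - x2 mod 7 = 0^2 - 0 - 3 = 4
y3 = s (x1 - x3) - y1 mod 7 = 0 * (0 - 4) - 5 = 2

P + Q = (4, 2)


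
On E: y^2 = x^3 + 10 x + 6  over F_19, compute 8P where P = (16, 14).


k = 8 = 1000_2 (binary, LSB first: 0001)
Double-and-add from P = (16, 14):
  bit 0 = 0: acc unchanged = O
  bit 1 = 0: acc unchanged = O
  bit 2 = 0: acc unchanged = O
  bit 3 = 1: acc = O + (12, 7) = (12, 7)

8P = (12, 7)


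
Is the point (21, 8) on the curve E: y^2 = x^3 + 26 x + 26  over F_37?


Check whether y^2 = x^3 + 26 x + 26 (mod 37) for (x, y) = (21, 8).
LHS: y^2 = 8^2 mod 37 = 27
RHS: x^3 + 26 x + 26 = 21^3 + 26*21 + 26 mod 37 = 28
LHS != RHS

No, not on the curve


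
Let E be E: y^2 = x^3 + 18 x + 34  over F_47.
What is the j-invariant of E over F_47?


Delta = -16(4 a^3 + 27 b^2) mod 47 = 9
-1728 * (4 a)^3 = -1728 * (4*18)^3 mod 47 = 43
j = 43 * 9^(-1) mod 47 = 10

j = 10 (mod 47)


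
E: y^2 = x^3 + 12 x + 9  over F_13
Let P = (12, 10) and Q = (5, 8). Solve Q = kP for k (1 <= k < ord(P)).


Enumerate multiples of P until we hit Q = (5, 8):
  1P = (12, 10)
  2P = (5, 5)
  3P = (5, 8)
Match found at i = 3.

k = 3


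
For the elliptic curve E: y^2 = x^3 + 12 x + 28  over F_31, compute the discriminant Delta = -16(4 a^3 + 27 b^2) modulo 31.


4 a^3 + 27 b^2 = 4*12^3 + 27*28^2 = 6912 + 21168 = 28080
Delta = -16 * (28080) = -449280
Delta mod 31 = 3

Delta = 3 (mod 31)


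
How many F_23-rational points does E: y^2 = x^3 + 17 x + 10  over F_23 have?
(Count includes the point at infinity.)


For each x in F_23, count y with y^2 = x^3 + 17 x + 10 mod 23:
  x = 2: RHS = 6, y in [11, 12]  -> 2 point(s)
  x = 4: RHS = 4, y in [2, 21]  -> 2 point(s)
  x = 5: RHS = 13, y in [6, 17]  -> 2 point(s)
  x = 6: RHS = 6, y in [11, 12]  -> 2 point(s)
  x = 7: RHS = 12, y in [9, 14]  -> 2 point(s)
  x = 9: RHS = 18, y in [8, 15]  -> 2 point(s)
  x = 13: RHS = 13, y in [6, 17]  -> 2 point(s)
  x = 14: RHS = 2, y in [5, 18]  -> 2 point(s)
  x = 15: RHS = 6, y in [11, 12]  -> 2 point(s)
  x = 16: RHS = 8, y in [10, 13]  -> 2 point(s)
  x = 19: RHS = 16, y in [4, 19]  -> 2 point(s)
  x = 20: RHS = 1, y in [1, 22]  -> 2 point(s)
Affine points: 24. Add the point at infinity: total = 25.

#E(F_23) = 25


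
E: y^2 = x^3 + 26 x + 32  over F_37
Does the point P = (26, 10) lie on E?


Check whether y^2 = x^3 + 26 x + 32 (mod 37) for (x, y) = (26, 10).
LHS: y^2 = 10^2 mod 37 = 26
RHS: x^3 + 26 x + 32 = 26^3 + 26*26 + 32 mod 37 = 6
LHS != RHS

No, not on the curve


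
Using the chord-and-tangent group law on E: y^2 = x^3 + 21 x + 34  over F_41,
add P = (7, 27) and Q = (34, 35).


P != Q, so use the chord formula.
s = (y2 - y1) / (x2 - x1) = (8) / (27) mod 41 = 17
x3 = s^2 - x1 - x2 mod 41 = 17^2 - 7 - 34 = 2
y3 = s (x1 - x3) - y1 mod 41 = 17 * (7 - 2) - 27 = 17

P + Q = (2, 17)


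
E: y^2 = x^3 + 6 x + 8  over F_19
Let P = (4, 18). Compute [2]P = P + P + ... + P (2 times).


k = 2 = 10_2 (binary, LSB first: 01)
Double-and-add from P = (4, 18):
  bit 0 = 0: acc unchanged = O
  bit 1 = 1: acc = O + (18, 18) = (18, 18)

2P = (18, 18)


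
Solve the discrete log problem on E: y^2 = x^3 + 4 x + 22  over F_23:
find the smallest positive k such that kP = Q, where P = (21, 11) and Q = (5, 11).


Enumerate multiples of P until we hit Q = (5, 11):
  1P = (21, 11)
  2P = (7, 18)
  3P = (1, 2)
  4P = (10, 2)
  5P = (17, 9)
  6P = (14, 4)
  7P = (12, 21)
  8P = (6, 3)
  9P = (20, 11)
  10P = (5, 12)
  11P = (5, 11)
Match found at i = 11.

k = 11


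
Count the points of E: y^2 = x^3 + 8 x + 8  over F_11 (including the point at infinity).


For each x in F_11, count y with y^2 = x^3 + 8 x + 8 mod 11:
  x = 3: RHS = 4, y in [2, 9]  -> 2 point(s)
  x = 4: RHS = 5, y in [4, 7]  -> 2 point(s)
  x = 7: RHS = 0, y in [0]  -> 1 point(s)
  x = 8: RHS = 1, y in [1, 10]  -> 2 point(s)
Affine points: 7. Add the point at infinity: total = 8.

#E(F_11) = 8


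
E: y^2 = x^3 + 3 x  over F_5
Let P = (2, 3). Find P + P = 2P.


Doubling: s = (3 x1^2 + a) / (2 y1)
s = (3*2^2 + 3) / (2*3) mod 5 = 0
x3 = s^2 - 2 x1 mod 5 = 0^2 - 2*2 = 1
y3 = s (x1 - x3) - y1 mod 5 = 0 * (2 - 1) - 3 = 2

2P = (1, 2)


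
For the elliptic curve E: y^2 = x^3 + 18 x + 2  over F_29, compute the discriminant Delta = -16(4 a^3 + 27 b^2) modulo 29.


4 a^3 + 27 b^2 = 4*18^3 + 27*2^2 = 23328 + 108 = 23436
Delta = -16 * (23436) = -374976
Delta mod 29 = 23

Delta = 23 (mod 29)


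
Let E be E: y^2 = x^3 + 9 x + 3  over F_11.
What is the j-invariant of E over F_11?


Delta = -16(4 a^3 + 27 b^2) mod 11 = 1
-1728 * (4 a)^3 = -1728 * (4*9)^3 mod 11 = 6
j = 6 * 1^(-1) mod 11 = 6

j = 6 (mod 11)


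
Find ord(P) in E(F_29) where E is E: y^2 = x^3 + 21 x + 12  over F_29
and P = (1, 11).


Compute successive multiples of P until we hit O:
  1P = (1, 11)
  2P = (21, 12)
  3P = (2, 2)
  4P = (20, 15)
  5P = (7, 3)
  6P = (26, 3)
  7P = (6, 8)
  8P = (27, 22)
  ... (continuing to 35P)
  35P = O

ord(P) = 35


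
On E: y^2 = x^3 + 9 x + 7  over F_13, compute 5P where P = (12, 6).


k = 5 = 101_2 (binary, LSB first: 101)
Double-and-add from P = (12, 6):
  bit 0 = 1: acc = O + (12, 6) = (12, 6)
  bit 1 = 0: acc unchanged = (12, 6)
  bit 2 = 1: acc = (12, 6) + (4, 4) = (6, 2)

5P = (6, 2)


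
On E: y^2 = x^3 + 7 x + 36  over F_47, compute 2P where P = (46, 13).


Doubling: s = (3 x1^2 + a) / (2 y1)
s = (3*46^2 + 7) / (2*13) mod 47 = 4
x3 = s^2 - 2 x1 mod 47 = 4^2 - 2*46 = 18
y3 = s (x1 - x3) - y1 mod 47 = 4 * (46 - 18) - 13 = 5

2P = (18, 5)


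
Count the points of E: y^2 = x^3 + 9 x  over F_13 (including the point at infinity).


For each x in F_13, count y with y^2 = x^3 + 9 x + 0 mod 13:
  x = 0: RHS = 0, y in [0]  -> 1 point(s)
  x = 1: RHS = 10, y in [6, 7]  -> 2 point(s)
  x = 2: RHS = 0, y in [0]  -> 1 point(s)
  x = 4: RHS = 9, y in [3, 10]  -> 2 point(s)
  x = 5: RHS = 1, y in [1, 12]  -> 2 point(s)
  x = 6: RHS = 10, y in [6, 7]  -> 2 point(s)
  x = 7: RHS = 3, y in [4, 9]  -> 2 point(s)
  x = 8: RHS = 12, y in [5, 8]  -> 2 point(s)
  x = 9: RHS = 4, y in [2, 11]  -> 2 point(s)
  x = 11: RHS = 0, y in [0]  -> 1 point(s)
  x = 12: RHS = 3, y in [4, 9]  -> 2 point(s)
Affine points: 19. Add the point at infinity: total = 20.

#E(F_13) = 20


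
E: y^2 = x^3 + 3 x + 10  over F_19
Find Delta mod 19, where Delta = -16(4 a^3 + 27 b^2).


4 a^3 + 27 b^2 = 4*3^3 + 27*10^2 = 108 + 2700 = 2808
Delta = -16 * (2808) = -44928
Delta mod 19 = 7

Delta = 7 (mod 19)


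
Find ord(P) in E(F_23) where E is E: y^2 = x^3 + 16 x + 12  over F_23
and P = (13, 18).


Compute successive multiples of P until we hit O:
  1P = (13, 18)
  2P = (13, 5)
  3P = O

ord(P) = 3


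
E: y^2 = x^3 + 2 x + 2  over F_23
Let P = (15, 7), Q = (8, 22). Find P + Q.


P != Q, so use the chord formula.
s = (y2 - y1) / (x2 - x1) = (15) / (16) mod 23 = 11
x3 = s^2 - x1 - x2 mod 23 = 11^2 - 15 - 8 = 6
y3 = s (x1 - x3) - y1 mod 23 = 11 * (15 - 6) - 7 = 0

P + Q = (6, 0)
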